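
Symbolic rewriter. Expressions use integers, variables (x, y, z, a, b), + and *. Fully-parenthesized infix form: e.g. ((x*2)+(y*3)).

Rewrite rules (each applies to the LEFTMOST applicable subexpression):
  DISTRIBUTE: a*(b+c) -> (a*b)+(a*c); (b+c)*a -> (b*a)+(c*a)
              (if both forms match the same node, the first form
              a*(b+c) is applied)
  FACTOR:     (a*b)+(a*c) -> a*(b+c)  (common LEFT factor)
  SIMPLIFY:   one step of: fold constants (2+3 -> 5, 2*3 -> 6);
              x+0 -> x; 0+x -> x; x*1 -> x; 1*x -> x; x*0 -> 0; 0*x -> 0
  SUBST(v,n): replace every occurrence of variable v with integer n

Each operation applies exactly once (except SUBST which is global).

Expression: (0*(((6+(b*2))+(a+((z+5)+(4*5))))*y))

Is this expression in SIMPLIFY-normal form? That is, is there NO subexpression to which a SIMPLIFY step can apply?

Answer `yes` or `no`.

Expression: (0*(((6+(b*2))+(a+((z+5)+(4*5))))*y))
Scanning for simplifiable subexpressions (pre-order)...
  at root: (0*(((6+(b*2))+(a+((z+5)+(4*5))))*y)) (SIMPLIFIABLE)
  at R: (((6+(b*2))+(a+((z+5)+(4*5))))*y) (not simplifiable)
  at RL: ((6+(b*2))+(a+((z+5)+(4*5)))) (not simplifiable)
  at RLL: (6+(b*2)) (not simplifiable)
  at RLLR: (b*2) (not simplifiable)
  at RLR: (a+((z+5)+(4*5))) (not simplifiable)
  at RLRR: ((z+5)+(4*5)) (not simplifiable)
  at RLRRL: (z+5) (not simplifiable)
  at RLRRR: (4*5) (SIMPLIFIABLE)
Found simplifiable subexpr at path root: (0*(((6+(b*2))+(a+((z+5)+(4*5))))*y))
One SIMPLIFY step would give: 0
-> NOT in normal form.

Answer: no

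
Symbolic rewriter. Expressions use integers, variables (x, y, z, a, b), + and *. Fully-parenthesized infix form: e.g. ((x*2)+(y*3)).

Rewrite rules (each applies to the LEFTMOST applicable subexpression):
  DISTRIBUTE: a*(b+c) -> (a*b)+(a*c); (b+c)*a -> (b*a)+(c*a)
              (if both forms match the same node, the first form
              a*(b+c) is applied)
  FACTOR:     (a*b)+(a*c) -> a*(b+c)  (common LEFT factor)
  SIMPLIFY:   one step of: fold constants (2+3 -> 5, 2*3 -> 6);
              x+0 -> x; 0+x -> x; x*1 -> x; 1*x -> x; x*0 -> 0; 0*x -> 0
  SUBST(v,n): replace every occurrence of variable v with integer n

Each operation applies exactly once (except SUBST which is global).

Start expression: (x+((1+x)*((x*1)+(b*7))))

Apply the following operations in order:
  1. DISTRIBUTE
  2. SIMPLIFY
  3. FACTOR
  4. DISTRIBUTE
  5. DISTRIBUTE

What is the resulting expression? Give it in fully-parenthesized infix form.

Answer: (x+(((1*x)+(x*x))+((1+x)*(b*7))))

Derivation:
Start: (x+((1+x)*((x*1)+(b*7))))
Apply DISTRIBUTE at R (target: ((1+x)*((x*1)+(b*7)))): (x+((1+x)*((x*1)+(b*7)))) -> (x+(((1+x)*(x*1))+((1+x)*(b*7))))
Apply SIMPLIFY at RLR (target: (x*1)): (x+(((1+x)*(x*1))+((1+x)*(b*7)))) -> (x+(((1+x)*x)+((1+x)*(b*7))))
Apply FACTOR at R (target: (((1+x)*x)+((1+x)*(b*7)))): (x+(((1+x)*x)+((1+x)*(b*7)))) -> (x+((1+x)*(x+(b*7))))
Apply DISTRIBUTE at R (target: ((1+x)*(x+(b*7)))): (x+((1+x)*(x+(b*7)))) -> (x+(((1+x)*x)+((1+x)*(b*7))))
Apply DISTRIBUTE at RL (target: ((1+x)*x)): (x+(((1+x)*x)+((1+x)*(b*7)))) -> (x+(((1*x)+(x*x))+((1+x)*(b*7))))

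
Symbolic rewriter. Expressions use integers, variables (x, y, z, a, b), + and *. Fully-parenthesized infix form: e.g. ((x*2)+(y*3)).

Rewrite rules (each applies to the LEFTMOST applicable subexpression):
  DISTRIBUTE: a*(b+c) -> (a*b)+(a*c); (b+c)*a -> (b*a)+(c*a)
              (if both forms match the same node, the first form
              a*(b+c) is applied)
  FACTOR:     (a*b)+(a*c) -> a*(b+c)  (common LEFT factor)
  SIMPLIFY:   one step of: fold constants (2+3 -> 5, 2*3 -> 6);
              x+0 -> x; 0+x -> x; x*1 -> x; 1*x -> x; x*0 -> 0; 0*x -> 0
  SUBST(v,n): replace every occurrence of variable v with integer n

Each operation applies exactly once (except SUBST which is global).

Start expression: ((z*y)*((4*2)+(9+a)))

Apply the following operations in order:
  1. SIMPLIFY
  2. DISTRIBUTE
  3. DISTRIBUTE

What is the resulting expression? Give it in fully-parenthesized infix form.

Answer: (((z*y)*8)+(((z*y)*9)+((z*y)*a)))

Derivation:
Start: ((z*y)*((4*2)+(9+a)))
Apply SIMPLIFY at RL (target: (4*2)): ((z*y)*((4*2)+(9+a))) -> ((z*y)*(8+(9+a)))
Apply DISTRIBUTE at root (target: ((z*y)*(8+(9+a)))): ((z*y)*(8+(9+a))) -> (((z*y)*8)+((z*y)*(9+a)))
Apply DISTRIBUTE at R (target: ((z*y)*(9+a))): (((z*y)*8)+((z*y)*(9+a))) -> (((z*y)*8)+(((z*y)*9)+((z*y)*a)))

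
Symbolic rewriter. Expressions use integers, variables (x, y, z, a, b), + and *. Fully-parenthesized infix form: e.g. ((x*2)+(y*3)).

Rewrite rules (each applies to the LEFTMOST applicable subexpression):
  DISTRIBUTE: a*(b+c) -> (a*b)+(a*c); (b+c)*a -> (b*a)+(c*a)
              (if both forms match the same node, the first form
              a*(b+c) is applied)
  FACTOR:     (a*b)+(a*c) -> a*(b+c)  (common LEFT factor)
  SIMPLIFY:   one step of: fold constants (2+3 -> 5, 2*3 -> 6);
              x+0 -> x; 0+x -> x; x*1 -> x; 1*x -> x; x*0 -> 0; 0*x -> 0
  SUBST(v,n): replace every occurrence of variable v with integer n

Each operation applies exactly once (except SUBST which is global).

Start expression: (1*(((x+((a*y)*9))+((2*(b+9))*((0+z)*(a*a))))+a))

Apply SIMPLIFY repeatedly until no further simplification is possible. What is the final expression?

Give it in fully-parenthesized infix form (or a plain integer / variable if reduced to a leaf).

Answer: (((x+((a*y)*9))+((2*(b+9))*(z*(a*a))))+a)

Derivation:
Start: (1*(((x+((a*y)*9))+((2*(b+9))*((0+z)*(a*a))))+a))
Step 1: at root: (1*(((x+((a*y)*9))+((2*(b+9))*((0+z)*(a*a))))+a)) -> (((x+((a*y)*9))+((2*(b+9))*((0+z)*(a*a))))+a); overall: (1*(((x+((a*y)*9))+((2*(b+9))*((0+z)*(a*a))))+a)) -> (((x+((a*y)*9))+((2*(b+9))*((0+z)*(a*a))))+a)
Step 2: at LRRL: (0+z) -> z; overall: (((x+((a*y)*9))+((2*(b+9))*((0+z)*(a*a))))+a) -> (((x+((a*y)*9))+((2*(b+9))*(z*(a*a))))+a)
Fixed point: (((x+((a*y)*9))+((2*(b+9))*(z*(a*a))))+a)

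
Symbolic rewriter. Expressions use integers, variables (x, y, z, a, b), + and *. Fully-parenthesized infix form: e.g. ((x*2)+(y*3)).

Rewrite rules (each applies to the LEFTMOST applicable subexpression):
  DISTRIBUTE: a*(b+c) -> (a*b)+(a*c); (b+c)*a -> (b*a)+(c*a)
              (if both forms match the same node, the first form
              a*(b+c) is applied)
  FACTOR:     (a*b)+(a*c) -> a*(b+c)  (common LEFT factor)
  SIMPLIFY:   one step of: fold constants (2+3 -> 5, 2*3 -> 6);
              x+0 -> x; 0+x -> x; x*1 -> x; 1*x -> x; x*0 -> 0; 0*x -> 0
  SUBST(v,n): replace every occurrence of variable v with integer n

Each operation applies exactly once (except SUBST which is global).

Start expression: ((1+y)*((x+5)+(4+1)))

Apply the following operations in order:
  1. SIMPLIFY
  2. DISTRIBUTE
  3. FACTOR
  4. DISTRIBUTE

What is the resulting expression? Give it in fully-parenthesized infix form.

Answer: (((1+y)*(x+5))+((1+y)*5))

Derivation:
Start: ((1+y)*((x+5)+(4+1)))
Apply SIMPLIFY at RR (target: (4+1)): ((1+y)*((x+5)+(4+1))) -> ((1+y)*((x+5)+5))
Apply DISTRIBUTE at root (target: ((1+y)*((x+5)+5))): ((1+y)*((x+5)+5)) -> (((1+y)*(x+5))+((1+y)*5))
Apply FACTOR at root (target: (((1+y)*(x+5))+((1+y)*5))): (((1+y)*(x+5))+((1+y)*5)) -> ((1+y)*((x+5)+5))
Apply DISTRIBUTE at root (target: ((1+y)*((x+5)+5))): ((1+y)*((x+5)+5)) -> (((1+y)*(x+5))+((1+y)*5))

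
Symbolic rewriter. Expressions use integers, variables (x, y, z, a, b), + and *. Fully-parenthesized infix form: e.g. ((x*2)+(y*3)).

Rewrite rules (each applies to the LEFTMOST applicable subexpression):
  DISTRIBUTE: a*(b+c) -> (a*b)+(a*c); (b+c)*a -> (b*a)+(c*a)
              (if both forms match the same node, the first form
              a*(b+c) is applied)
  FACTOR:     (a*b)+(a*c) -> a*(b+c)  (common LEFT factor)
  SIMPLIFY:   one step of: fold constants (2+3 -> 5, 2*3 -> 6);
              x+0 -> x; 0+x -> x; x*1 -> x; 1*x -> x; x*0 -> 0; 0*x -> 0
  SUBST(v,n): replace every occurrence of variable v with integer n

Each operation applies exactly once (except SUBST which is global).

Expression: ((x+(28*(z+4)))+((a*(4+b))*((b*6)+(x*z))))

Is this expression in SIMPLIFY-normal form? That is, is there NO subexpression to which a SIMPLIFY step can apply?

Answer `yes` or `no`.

Answer: yes

Derivation:
Expression: ((x+(28*(z+4)))+((a*(4+b))*((b*6)+(x*z))))
Scanning for simplifiable subexpressions (pre-order)...
  at root: ((x+(28*(z+4)))+((a*(4+b))*((b*6)+(x*z)))) (not simplifiable)
  at L: (x+(28*(z+4))) (not simplifiable)
  at LR: (28*(z+4)) (not simplifiable)
  at LRR: (z+4) (not simplifiable)
  at R: ((a*(4+b))*((b*6)+(x*z))) (not simplifiable)
  at RL: (a*(4+b)) (not simplifiable)
  at RLR: (4+b) (not simplifiable)
  at RR: ((b*6)+(x*z)) (not simplifiable)
  at RRL: (b*6) (not simplifiable)
  at RRR: (x*z) (not simplifiable)
Result: no simplifiable subexpression found -> normal form.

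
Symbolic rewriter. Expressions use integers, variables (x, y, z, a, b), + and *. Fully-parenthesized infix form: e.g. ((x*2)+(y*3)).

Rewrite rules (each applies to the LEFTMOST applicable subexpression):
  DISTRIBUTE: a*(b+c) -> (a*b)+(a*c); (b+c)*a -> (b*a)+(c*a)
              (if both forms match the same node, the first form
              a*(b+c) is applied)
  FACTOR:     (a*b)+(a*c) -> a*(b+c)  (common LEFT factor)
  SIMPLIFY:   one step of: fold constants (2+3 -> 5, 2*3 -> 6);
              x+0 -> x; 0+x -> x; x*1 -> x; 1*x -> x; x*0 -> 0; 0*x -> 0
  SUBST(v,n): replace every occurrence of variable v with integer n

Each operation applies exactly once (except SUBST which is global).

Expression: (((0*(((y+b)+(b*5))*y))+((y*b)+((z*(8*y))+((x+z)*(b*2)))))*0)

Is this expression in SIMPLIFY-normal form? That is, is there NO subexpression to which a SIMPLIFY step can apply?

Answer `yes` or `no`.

Answer: no

Derivation:
Expression: (((0*(((y+b)+(b*5))*y))+((y*b)+((z*(8*y))+((x+z)*(b*2)))))*0)
Scanning for simplifiable subexpressions (pre-order)...
  at root: (((0*(((y+b)+(b*5))*y))+((y*b)+((z*(8*y))+((x+z)*(b*2)))))*0) (SIMPLIFIABLE)
  at L: ((0*(((y+b)+(b*5))*y))+((y*b)+((z*(8*y))+((x+z)*(b*2))))) (not simplifiable)
  at LL: (0*(((y+b)+(b*5))*y)) (SIMPLIFIABLE)
  at LLR: (((y+b)+(b*5))*y) (not simplifiable)
  at LLRL: ((y+b)+(b*5)) (not simplifiable)
  at LLRLL: (y+b) (not simplifiable)
  at LLRLR: (b*5) (not simplifiable)
  at LR: ((y*b)+((z*(8*y))+((x+z)*(b*2)))) (not simplifiable)
  at LRL: (y*b) (not simplifiable)
  at LRR: ((z*(8*y))+((x+z)*(b*2))) (not simplifiable)
  at LRRL: (z*(8*y)) (not simplifiable)
  at LRRLR: (8*y) (not simplifiable)
  at LRRR: ((x+z)*(b*2)) (not simplifiable)
  at LRRRL: (x+z) (not simplifiable)
  at LRRRR: (b*2) (not simplifiable)
Found simplifiable subexpr at path root: (((0*(((y+b)+(b*5))*y))+((y*b)+((z*(8*y))+((x+z)*(b*2)))))*0)
One SIMPLIFY step would give: 0
-> NOT in normal form.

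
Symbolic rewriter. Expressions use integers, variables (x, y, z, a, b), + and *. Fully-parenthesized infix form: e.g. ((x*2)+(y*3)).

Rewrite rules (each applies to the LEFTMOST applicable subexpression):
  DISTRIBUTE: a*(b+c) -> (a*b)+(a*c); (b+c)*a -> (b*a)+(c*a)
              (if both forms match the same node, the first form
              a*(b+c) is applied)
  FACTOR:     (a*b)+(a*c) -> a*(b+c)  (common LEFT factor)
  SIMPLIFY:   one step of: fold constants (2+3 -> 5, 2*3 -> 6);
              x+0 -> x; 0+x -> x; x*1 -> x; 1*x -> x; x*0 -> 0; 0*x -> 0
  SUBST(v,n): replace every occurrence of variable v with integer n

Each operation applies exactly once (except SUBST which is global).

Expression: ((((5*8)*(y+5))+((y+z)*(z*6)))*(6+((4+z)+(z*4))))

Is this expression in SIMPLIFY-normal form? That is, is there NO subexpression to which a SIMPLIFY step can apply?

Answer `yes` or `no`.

Answer: no

Derivation:
Expression: ((((5*8)*(y+5))+((y+z)*(z*6)))*(6+((4+z)+(z*4))))
Scanning for simplifiable subexpressions (pre-order)...
  at root: ((((5*8)*(y+5))+((y+z)*(z*6)))*(6+((4+z)+(z*4)))) (not simplifiable)
  at L: (((5*8)*(y+5))+((y+z)*(z*6))) (not simplifiable)
  at LL: ((5*8)*(y+5)) (not simplifiable)
  at LLL: (5*8) (SIMPLIFIABLE)
  at LLR: (y+5) (not simplifiable)
  at LR: ((y+z)*(z*6)) (not simplifiable)
  at LRL: (y+z) (not simplifiable)
  at LRR: (z*6) (not simplifiable)
  at R: (6+((4+z)+(z*4))) (not simplifiable)
  at RR: ((4+z)+(z*4)) (not simplifiable)
  at RRL: (4+z) (not simplifiable)
  at RRR: (z*4) (not simplifiable)
Found simplifiable subexpr at path LLL: (5*8)
One SIMPLIFY step would give: (((40*(y+5))+((y+z)*(z*6)))*(6+((4+z)+(z*4))))
-> NOT in normal form.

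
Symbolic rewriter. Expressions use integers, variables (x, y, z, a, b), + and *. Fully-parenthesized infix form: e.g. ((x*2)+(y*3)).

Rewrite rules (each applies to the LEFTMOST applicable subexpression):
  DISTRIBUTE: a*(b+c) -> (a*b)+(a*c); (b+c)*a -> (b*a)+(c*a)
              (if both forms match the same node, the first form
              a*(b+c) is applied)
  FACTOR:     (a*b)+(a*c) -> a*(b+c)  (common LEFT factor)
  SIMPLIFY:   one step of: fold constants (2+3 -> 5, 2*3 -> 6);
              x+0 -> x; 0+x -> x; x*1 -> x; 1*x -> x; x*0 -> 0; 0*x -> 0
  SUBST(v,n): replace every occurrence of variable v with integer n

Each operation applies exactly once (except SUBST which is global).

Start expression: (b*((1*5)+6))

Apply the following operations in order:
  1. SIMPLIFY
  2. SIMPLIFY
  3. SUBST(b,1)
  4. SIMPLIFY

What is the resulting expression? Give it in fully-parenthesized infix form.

Start: (b*((1*5)+6))
Apply SIMPLIFY at RL (target: (1*5)): (b*((1*5)+6)) -> (b*(5+6))
Apply SIMPLIFY at R (target: (5+6)): (b*(5+6)) -> (b*11)
Apply SUBST(b,1): (b*11) -> (1*11)
Apply SIMPLIFY at root (target: (1*11)): (1*11) -> 11

Answer: 11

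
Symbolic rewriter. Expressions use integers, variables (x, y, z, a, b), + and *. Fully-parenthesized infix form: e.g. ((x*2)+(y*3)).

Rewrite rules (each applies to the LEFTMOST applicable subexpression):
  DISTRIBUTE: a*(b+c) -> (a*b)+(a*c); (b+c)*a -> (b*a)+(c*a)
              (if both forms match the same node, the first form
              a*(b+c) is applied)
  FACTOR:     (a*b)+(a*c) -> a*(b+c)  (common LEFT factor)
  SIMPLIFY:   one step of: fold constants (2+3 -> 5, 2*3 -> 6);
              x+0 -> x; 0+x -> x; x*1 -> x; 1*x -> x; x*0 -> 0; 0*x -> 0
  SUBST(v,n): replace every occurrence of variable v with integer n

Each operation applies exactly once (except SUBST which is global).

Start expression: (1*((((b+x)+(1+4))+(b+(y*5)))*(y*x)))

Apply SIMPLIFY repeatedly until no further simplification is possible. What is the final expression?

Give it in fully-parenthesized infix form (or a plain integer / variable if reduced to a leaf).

Start: (1*((((b+x)+(1+4))+(b+(y*5)))*(y*x)))
Step 1: at root: (1*((((b+x)+(1+4))+(b+(y*5)))*(y*x))) -> ((((b+x)+(1+4))+(b+(y*5)))*(y*x)); overall: (1*((((b+x)+(1+4))+(b+(y*5)))*(y*x))) -> ((((b+x)+(1+4))+(b+(y*5)))*(y*x))
Step 2: at LLR: (1+4) -> 5; overall: ((((b+x)+(1+4))+(b+(y*5)))*(y*x)) -> ((((b+x)+5)+(b+(y*5)))*(y*x))
Fixed point: ((((b+x)+5)+(b+(y*5)))*(y*x))

Answer: ((((b+x)+5)+(b+(y*5)))*(y*x))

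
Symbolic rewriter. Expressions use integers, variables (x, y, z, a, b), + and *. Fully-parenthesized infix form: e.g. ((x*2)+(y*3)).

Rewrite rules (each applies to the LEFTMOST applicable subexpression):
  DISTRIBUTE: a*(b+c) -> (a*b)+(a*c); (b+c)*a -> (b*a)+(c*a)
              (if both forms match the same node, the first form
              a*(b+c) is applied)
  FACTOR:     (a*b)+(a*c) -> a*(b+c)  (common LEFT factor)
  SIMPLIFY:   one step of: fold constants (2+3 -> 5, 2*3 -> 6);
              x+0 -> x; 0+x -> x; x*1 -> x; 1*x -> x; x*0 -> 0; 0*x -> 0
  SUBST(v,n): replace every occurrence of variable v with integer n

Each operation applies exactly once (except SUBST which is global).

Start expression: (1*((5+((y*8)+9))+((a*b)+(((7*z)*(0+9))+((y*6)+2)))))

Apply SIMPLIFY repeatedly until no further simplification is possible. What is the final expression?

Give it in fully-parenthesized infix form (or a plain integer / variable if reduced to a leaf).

Start: (1*((5+((y*8)+9))+((a*b)+(((7*z)*(0+9))+((y*6)+2)))))
Step 1: at root: (1*((5+((y*8)+9))+((a*b)+(((7*z)*(0+9))+((y*6)+2))))) -> ((5+((y*8)+9))+((a*b)+(((7*z)*(0+9))+((y*6)+2)))); overall: (1*((5+((y*8)+9))+((a*b)+(((7*z)*(0+9))+((y*6)+2))))) -> ((5+((y*8)+9))+((a*b)+(((7*z)*(0+9))+((y*6)+2))))
Step 2: at RRLR: (0+9) -> 9; overall: ((5+((y*8)+9))+((a*b)+(((7*z)*(0+9))+((y*6)+2)))) -> ((5+((y*8)+9))+((a*b)+(((7*z)*9)+((y*6)+2))))
Fixed point: ((5+((y*8)+9))+((a*b)+(((7*z)*9)+((y*6)+2))))

Answer: ((5+((y*8)+9))+((a*b)+(((7*z)*9)+((y*6)+2))))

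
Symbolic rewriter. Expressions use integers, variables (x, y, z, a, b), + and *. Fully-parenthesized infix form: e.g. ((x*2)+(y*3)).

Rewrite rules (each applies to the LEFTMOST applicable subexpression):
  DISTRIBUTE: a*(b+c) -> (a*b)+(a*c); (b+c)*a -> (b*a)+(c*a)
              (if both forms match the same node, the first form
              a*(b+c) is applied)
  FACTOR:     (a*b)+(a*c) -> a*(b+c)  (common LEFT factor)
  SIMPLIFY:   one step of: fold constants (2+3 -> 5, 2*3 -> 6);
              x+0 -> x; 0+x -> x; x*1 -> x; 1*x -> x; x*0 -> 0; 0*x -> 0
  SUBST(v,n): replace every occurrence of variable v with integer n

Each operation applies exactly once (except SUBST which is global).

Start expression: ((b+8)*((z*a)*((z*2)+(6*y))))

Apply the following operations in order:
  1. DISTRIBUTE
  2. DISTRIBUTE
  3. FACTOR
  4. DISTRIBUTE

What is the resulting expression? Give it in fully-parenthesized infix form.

Answer: ((b*(((z*a)*(z*2))+((z*a)*(6*y))))+(8*((z*a)*((z*2)+(6*y)))))

Derivation:
Start: ((b+8)*((z*a)*((z*2)+(6*y))))
Apply DISTRIBUTE at root (target: ((b+8)*((z*a)*((z*2)+(6*y))))): ((b+8)*((z*a)*((z*2)+(6*y)))) -> ((b*((z*a)*((z*2)+(6*y))))+(8*((z*a)*((z*2)+(6*y)))))
Apply DISTRIBUTE at LR (target: ((z*a)*((z*2)+(6*y)))): ((b*((z*a)*((z*2)+(6*y))))+(8*((z*a)*((z*2)+(6*y))))) -> ((b*(((z*a)*(z*2))+((z*a)*(6*y))))+(8*((z*a)*((z*2)+(6*y)))))
Apply FACTOR at LR (target: (((z*a)*(z*2))+((z*a)*(6*y)))): ((b*(((z*a)*(z*2))+((z*a)*(6*y))))+(8*((z*a)*((z*2)+(6*y))))) -> ((b*((z*a)*((z*2)+(6*y))))+(8*((z*a)*((z*2)+(6*y)))))
Apply DISTRIBUTE at LR (target: ((z*a)*((z*2)+(6*y)))): ((b*((z*a)*((z*2)+(6*y))))+(8*((z*a)*((z*2)+(6*y))))) -> ((b*(((z*a)*(z*2))+((z*a)*(6*y))))+(8*((z*a)*((z*2)+(6*y)))))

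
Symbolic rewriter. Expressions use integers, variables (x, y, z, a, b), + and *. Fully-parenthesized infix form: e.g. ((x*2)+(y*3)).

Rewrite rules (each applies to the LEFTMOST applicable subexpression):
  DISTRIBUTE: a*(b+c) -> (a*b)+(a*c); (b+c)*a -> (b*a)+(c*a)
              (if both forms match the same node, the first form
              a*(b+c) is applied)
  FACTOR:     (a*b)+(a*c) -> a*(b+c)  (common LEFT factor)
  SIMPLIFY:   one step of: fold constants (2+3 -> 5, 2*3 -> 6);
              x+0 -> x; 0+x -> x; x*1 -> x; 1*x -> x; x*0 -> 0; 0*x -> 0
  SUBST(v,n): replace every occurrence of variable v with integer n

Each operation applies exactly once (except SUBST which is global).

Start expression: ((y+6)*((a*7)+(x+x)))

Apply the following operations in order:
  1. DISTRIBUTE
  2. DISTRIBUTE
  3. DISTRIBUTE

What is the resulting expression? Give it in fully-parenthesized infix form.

Start: ((y+6)*((a*7)+(x+x)))
Apply DISTRIBUTE at root (target: ((y+6)*((a*7)+(x+x)))): ((y+6)*((a*7)+(x+x))) -> (((y+6)*(a*7))+((y+6)*(x+x)))
Apply DISTRIBUTE at L (target: ((y+6)*(a*7))): (((y+6)*(a*7))+((y+6)*(x+x))) -> (((y*(a*7))+(6*(a*7)))+((y+6)*(x+x)))
Apply DISTRIBUTE at R (target: ((y+6)*(x+x))): (((y*(a*7))+(6*(a*7)))+((y+6)*(x+x))) -> (((y*(a*7))+(6*(a*7)))+(((y+6)*x)+((y+6)*x)))

Answer: (((y*(a*7))+(6*(a*7)))+(((y+6)*x)+((y+6)*x)))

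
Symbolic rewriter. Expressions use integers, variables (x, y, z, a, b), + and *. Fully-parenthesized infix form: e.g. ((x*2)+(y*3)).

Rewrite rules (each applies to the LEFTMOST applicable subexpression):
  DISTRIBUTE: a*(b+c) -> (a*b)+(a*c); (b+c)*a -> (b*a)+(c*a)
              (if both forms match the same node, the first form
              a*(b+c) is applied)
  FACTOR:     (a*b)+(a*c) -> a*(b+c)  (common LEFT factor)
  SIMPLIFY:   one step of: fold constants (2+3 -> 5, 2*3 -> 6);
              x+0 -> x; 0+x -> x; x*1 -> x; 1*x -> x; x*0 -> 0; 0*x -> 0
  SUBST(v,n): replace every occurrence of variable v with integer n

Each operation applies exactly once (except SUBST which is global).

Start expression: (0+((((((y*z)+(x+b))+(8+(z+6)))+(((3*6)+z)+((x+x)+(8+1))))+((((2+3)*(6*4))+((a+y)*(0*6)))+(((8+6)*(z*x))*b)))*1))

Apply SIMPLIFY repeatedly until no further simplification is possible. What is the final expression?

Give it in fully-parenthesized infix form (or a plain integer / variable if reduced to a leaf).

Answer: (((((y*z)+(x+b))+(8+(z+6)))+((18+z)+((x+x)+9)))+(120+((14*(z*x))*b)))

Derivation:
Start: (0+((((((y*z)+(x+b))+(8+(z+6)))+(((3*6)+z)+((x+x)+(8+1))))+((((2+3)*(6*4))+((a+y)*(0*6)))+(((8+6)*(z*x))*b)))*1))
Step 1: at root: (0+((((((y*z)+(x+b))+(8+(z+6)))+(((3*6)+z)+((x+x)+(8+1))))+((((2+3)*(6*4))+((a+y)*(0*6)))+(((8+6)*(z*x))*b)))*1)) -> ((((((y*z)+(x+b))+(8+(z+6)))+(((3*6)+z)+((x+x)+(8+1))))+((((2+3)*(6*4))+((a+y)*(0*6)))+(((8+6)*(z*x))*b)))*1); overall: (0+((((((y*z)+(x+b))+(8+(z+6)))+(((3*6)+z)+((x+x)+(8+1))))+((((2+3)*(6*4))+((a+y)*(0*6)))+(((8+6)*(z*x))*b)))*1)) -> ((((((y*z)+(x+b))+(8+(z+6)))+(((3*6)+z)+((x+x)+(8+1))))+((((2+3)*(6*4))+((a+y)*(0*6)))+(((8+6)*(z*x))*b)))*1)
Step 2: at root: ((((((y*z)+(x+b))+(8+(z+6)))+(((3*6)+z)+((x+x)+(8+1))))+((((2+3)*(6*4))+((a+y)*(0*6)))+(((8+6)*(z*x))*b)))*1) -> (((((y*z)+(x+b))+(8+(z+6)))+(((3*6)+z)+((x+x)+(8+1))))+((((2+3)*(6*4))+((a+y)*(0*6)))+(((8+6)*(z*x))*b))); overall: ((((((y*z)+(x+b))+(8+(z+6)))+(((3*6)+z)+((x+x)+(8+1))))+((((2+3)*(6*4))+((a+y)*(0*6)))+(((8+6)*(z*x))*b)))*1) -> (((((y*z)+(x+b))+(8+(z+6)))+(((3*6)+z)+((x+x)+(8+1))))+((((2+3)*(6*4))+((a+y)*(0*6)))+(((8+6)*(z*x))*b)))
Step 3: at LRLL: (3*6) -> 18; overall: (((((y*z)+(x+b))+(8+(z+6)))+(((3*6)+z)+((x+x)+(8+1))))+((((2+3)*(6*4))+((a+y)*(0*6)))+(((8+6)*(z*x))*b))) -> (((((y*z)+(x+b))+(8+(z+6)))+((18+z)+((x+x)+(8+1))))+((((2+3)*(6*4))+((a+y)*(0*6)))+(((8+6)*(z*x))*b)))
Step 4: at LRRR: (8+1) -> 9; overall: (((((y*z)+(x+b))+(8+(z+6)))+((18+z)+((x+x)+(8+1))))+((((2+3)*(6*4))+((a+y)*(0*6)))+(((8+6)*(z*x))*b))) -> (((((y*z)+(x+b))+(8+(z+6)))+((18+z)+((x+x)+9)))+((((2+3)*(6*4))+((a+y)*(0*6)))+(((8+6)*(z*x))*b)))
Step 5: at RLLL: (2+3) -> 5; overall: (((((y*z)+(x+b))+(8+(z+6)))+((18+z)+((x+x)+9)))+((((2+3)*(6*4))+((a+y)*(0*6)))+(((8+6)*(z*x))*b))) -> (((((y*z)+(x+b))+(8+(z+6)))+((18+z)+((x+x)+9)))+(((5*(6*4))+((a+y)*(0*6)))+(((8+6)*(z*x))*b)))
Step 6: at RLLR: (6*4) -> 24; overall: (((((y*z)+(x+b))+(8+(z+6)))+((18+z)+((x+x)+9)))+(((5*(6*4))+((a+y)*(0*6)))+(((8+6)*(z*x))*b))) -> (((((y*z)+(x+b))+(8+(z+6)))+((18+z)+((x+x)+9)))+(((5*24)+((a+y)*(0*6)))+(((8+6)*(z*x))*b)))
Step 7: at RLL: (5*24) -> 120; overall: (((((y*z)+(x+b))+(8+(z+6)))+((18+z)+((x+x)+9)))+(((5*24)+((a+y)*(0*6)))+(((8+6)*(z*x))*b))) -> (((((y*z)+(x+b))+(8+(z+6)))+((18+z)+((x+x)+9)))+((120+((a+y)*(0*6)))+(((8+6)*(z*x))*b)))
Step 8: at RLRR: (0*6) -> 0; overall: (((((y*z)+(x+b))+(8+(z+6)))+((18+z)+((x+x)+9)))+((120+((a+y)*(0*6)))+(((8+6)*(z*x))*b))) -> (((((y*z)+(x+b))+(8+(z+6)))+((18+z)+((x+x)+9)))+((120+((a+y)*0))+(((8+6)*(z*x))*b)))
Step 9: at RLR: ((a+y)*0) -> 0; overall: (((((y*z)+(x+b))+(8+(z+6)))+((18+z)+((x+x)+9)))+((120+((a+y)*0))+(((8+6)*(z*x))*b))) -> (((((y*z)+(x+b))+(8+(z+6)))+((18+z)+((x+x)+9)))+((120+0)+(((8+6)*(z*x))*b)))
Step 10: at RL: (120+0) -> 120; overall: (((((y*z)+(x+b))+(8+(z+6)))+((18+z)+((x+x)+9)))+((120+0)+(((8+6)*(z*x))*b))) -> (((((y*z)+(x+b))+(8+(z+6)))+((18+z)+((x+x)+9)))+(120+(((8+6)*(z*x))*b)))
Step 11: at RRLL: (8+6) -> 14; overall: (((((y*z)+(x+b))+(8+(z+6)))+((18+z)+((x+x)+9)))+(120+(((8+6)*(z*x))*b))) -> (((((y*z)+(x+b))+(8+(z+6)))+((18+z)+((x+x)+9)))+(120+((14*(z*x))*b)))
Fixed point: (((((y*z)+(x+b))+(8+(z+6)))+((18+z)+((x+x)+9)))+(120+((14*(z*x))*b)))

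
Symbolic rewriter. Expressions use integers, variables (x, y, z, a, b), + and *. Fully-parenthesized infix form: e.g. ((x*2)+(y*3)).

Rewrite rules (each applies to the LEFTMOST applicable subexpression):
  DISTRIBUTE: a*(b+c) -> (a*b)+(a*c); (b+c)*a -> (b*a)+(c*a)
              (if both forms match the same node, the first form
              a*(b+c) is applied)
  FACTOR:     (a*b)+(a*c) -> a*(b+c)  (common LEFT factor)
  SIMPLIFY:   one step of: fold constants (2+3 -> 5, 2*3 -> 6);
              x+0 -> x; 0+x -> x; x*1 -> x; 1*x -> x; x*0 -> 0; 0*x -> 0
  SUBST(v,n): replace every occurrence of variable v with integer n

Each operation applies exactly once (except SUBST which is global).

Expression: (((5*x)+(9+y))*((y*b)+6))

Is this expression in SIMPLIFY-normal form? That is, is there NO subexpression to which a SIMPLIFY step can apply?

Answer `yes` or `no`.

Expression: (((5*x)+(9+y))*((y*b)+6))
Scanning for simplifiable subexpressions (pre-order)...
  at root: (((5*x)+(9+y))*((y*b)+6)) (not simplifiable)
  at L: ((5*x)+(9+y)) (not simplifiable)
  at LL: (5*x) (not simplifiable)
  at LR: (9+y) (not simplifiable)
  at R: ((y*b)+6) (not simplifiable)
  at RL: (y*b) (not simplifiable)
Result: no simplifiable subexpression found -> normal form.

Answer: yes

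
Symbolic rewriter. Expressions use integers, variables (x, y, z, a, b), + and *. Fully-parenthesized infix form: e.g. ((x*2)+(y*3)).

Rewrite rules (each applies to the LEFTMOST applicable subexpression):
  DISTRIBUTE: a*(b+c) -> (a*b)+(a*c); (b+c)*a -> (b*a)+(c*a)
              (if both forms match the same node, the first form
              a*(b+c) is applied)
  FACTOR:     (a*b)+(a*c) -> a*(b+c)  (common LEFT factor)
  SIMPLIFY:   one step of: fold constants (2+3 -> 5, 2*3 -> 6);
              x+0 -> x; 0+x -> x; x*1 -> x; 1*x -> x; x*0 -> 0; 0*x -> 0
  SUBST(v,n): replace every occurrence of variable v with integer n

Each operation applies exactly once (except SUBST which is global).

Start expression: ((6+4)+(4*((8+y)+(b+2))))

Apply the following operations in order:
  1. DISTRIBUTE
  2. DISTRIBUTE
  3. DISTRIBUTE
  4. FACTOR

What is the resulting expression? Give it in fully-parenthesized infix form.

Answer: ((6+4)+((4*(8+y))+((4*b)+(4*2))))

Derivation:
Start: ((6+4)+(4*((8+y)+(b+2))))
Apply DISTRIBUTE at R (target: (4*((8+y)+(b+2)))): ((6+4)+(4*((8+y)+(b+2)))) -> ((6+4)+((4*(8+y))+(4*(b+2))))
Apply DISTRIBUTE at RL (target: (4*(8+y))): ((6+4)+((4*(8+y))+(4*(b+2)))) -> ((6+4)+(((4*8)+(4*y))+(4*(b+2))))
Apply DISTRIBUTE at RR (target: (4*(b+2))): ((6+4)+(((4*8)+(4*y))+(4*(b+2)))) -> ((6+4)+(((4*8)+(4*y))+((4*b)+(4*2))))
Apply FACTOR at RL (target: ((4*8)+(4*y))): ((6+4)+(((4*8)+(4*y))+((4*b)+(4*2)))) -> ((6+4)+((4*(8+y))+((4*b)+(4*2))))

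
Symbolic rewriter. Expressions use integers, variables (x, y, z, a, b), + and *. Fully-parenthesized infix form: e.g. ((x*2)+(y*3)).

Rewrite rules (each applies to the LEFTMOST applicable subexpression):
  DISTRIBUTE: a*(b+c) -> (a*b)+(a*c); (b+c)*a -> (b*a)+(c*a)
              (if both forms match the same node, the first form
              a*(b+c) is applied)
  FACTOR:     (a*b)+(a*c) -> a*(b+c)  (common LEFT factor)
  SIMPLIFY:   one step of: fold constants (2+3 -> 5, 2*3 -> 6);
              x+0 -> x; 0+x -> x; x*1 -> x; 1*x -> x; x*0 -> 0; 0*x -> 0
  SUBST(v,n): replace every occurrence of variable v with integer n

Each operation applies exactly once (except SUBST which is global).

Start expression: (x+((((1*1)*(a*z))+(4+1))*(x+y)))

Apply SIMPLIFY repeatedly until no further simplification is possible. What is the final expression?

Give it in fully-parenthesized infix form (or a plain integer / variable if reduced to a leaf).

Answer: (x+(((a*z)+5)*(x+y)))

Derivation:
Start: (x+((((1*1)*(a*z))+(4+1))*(x+y)))
Step 1: at RLLL: (1*1) -> 1; overall: (x+((((1*1)*(a*z))+(4+1))*(x+y))) -> (x+(((1*(a*z))+(4+1))*(x+y)))
Step 2: at RLL: (1*(a*z)) -> (a*z); overall: (x+(((1*(a*z))+(4+1))*(x+y))) -> (x+(((a*z)+(4+1))*(x+y)))
Step 3: at RLR: (4+1) -> 5; overall: (x+(((a*z)+(4+1))*(x+y))) -> (x+(((a*z)+5)*(x+y)))
Fixed point: (x+(((a*z)+5)*(x+y)))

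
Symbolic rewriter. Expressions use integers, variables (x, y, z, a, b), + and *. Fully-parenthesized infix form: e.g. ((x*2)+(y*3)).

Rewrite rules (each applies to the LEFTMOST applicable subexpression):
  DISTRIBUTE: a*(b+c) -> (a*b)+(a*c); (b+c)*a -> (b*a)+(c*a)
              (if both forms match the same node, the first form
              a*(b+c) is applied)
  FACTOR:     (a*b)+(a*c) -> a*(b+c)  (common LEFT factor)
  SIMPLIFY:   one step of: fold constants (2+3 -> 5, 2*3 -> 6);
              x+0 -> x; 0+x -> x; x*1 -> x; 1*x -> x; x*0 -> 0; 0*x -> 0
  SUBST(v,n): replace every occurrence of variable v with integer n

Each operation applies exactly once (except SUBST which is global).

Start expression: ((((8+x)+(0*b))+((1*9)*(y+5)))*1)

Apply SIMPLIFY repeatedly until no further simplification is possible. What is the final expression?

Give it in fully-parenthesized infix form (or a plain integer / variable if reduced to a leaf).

Start: ((((8+x)+(0*b))+((1*9)*(y+5)))*1)
Step 1: at root: ((((8+x)+(0*b))+((1*9)*(y+5)))*1) -> (((8+x)+(0*b))+((1*9)*(y+5))); overall: ((((8+x)+(0*b))+((1*9)*(y+5)))*1) -> (((8+x)+(0*b))+((1*9)*(y+5)))
Step 2: at LR: (0*b) -> 0; overall: (((8+x)+(0*b))+((1*9)*(y+5))) -> (((8+x)+0)+((1*9)*(y+5)))
Step 3: at L: ((8+x)+0) -> (8+x); overall: (((8+x)+0)+((1*9)*(y+5))) -> ((8+x)+((1*9)*(y+5)))
Step 4: at RL: (1*9) -> 9; overall: ((8+x)+((1*9)*(y+5))) -> ((8+x)+(9*(y+5)))
Fixed point: ((8+x)+(9*(y+5)))

Answer: ((8+x)+(9*(y+5)))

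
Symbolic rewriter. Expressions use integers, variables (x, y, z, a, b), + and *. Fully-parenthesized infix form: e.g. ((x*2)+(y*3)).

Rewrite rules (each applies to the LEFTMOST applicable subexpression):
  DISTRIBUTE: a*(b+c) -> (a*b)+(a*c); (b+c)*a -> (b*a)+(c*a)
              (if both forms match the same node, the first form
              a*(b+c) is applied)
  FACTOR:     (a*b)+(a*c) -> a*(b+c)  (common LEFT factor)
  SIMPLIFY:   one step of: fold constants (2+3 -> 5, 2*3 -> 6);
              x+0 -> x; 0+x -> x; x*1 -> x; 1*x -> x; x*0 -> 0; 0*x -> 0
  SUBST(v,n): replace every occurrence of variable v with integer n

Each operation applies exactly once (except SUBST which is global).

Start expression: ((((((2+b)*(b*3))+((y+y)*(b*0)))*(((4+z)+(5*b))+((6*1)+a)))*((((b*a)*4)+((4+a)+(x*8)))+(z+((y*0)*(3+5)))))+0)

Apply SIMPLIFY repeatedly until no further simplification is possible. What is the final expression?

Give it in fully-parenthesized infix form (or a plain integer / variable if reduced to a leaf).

Answer: ((((2+b)*(b*3))*(((4+z)+(5*b))+(6+a)))*((((b*a)*4)+((4+a)+(x*8)))+z))

Derivation:
Start: ((((((2+b)*(b*3))+((y+y)*(b*0)))*(((4+z)+(5*b))+((6*1)+a)))*((((b*a)*4)+((4+a)+(x*8)))+(z+((y*0)*(3+5)))))+0)
Step 1: at root: ((((((2+b)*(b*3))+((y+y)*(b*0)))*(((4+z)+(5*b))+((6*1)+a)))*((((b*a)*4)+((4+a)+(x*8)))+(z+((y*0)*(3+5)))))+0) -> (((((2+b)*(b*3))+((y+y)*(b*0)))*(((4+z)+(5*b))+((6*1)+a)))*((((b*a)*4)+((4+a)+(x*8)))+(z+((y*0)*(3+5))))); overall: ((((((2+b)*(b*3))+((y+y)*(b*0)))*(((4+z)+(5*b))+((6*1)+a)))*((((b*a)*4)+((4+a)+(x*8)))+(z+((y*0)*(3+5)))))+0) -> (((((2+b)*(b*3))+((y+y)*(b*0)))*(((4+z)+(5*b))+((6*1)+a)))*((((b*a)*4)+((4+a)+(x*8)))+(z+((y*0)*(3+5)))))
Step 2: at LLRR: (b*0) -> 0; overall: (((((2+b)*(b*3))+((y+y)*(b*0)))*(((4+z)+(5*b))+((6*1)+a)))*((((b*a)*4)+((4+a)+(x*8)))+(z+((y*0)*(3+5))))) -> (((((2+b)*(b*3))+((y+y)*0))*(((4+z)+(5*b))+((6*1)+a)))*((((b*a)*4)+((4+a)+(x*8)))+(z+((y*0)*(3+5)))))
Step 3: at LLR: ((y+y)*0) -> 0; overall: (((((2+b)*(b*3))+((y+y)*0))*(((4+z)+(5*b))+((6*1)+a)))*((((b*a)*4)+((4+a)+(x*8)))+(z+((y*0)*(3+5))))) -> (((((2+b)*(b*3))+0)*(((4+z)+(5*b))+((6*1)+a)))*((((b*a)*4)+((4+a)+(x*8)))+(z+((y*0)*(3+5)))))
Step 4: at LL: (((2+b)*(b*3))+0) -> ((2+b)*(b*3)); overall: (((((2+b)*(b*3))+0)*(((4+z)+(5*b))+((6*1)+a)))*((((b*a)*4)+((4+a)+(x*8)))+(z+((y*0)*(3+5))))) -> ((((2+b)*(b*3))*(((4+z)+(5*b))+((6*1)+a)))*((((b*a)*4)+((4+a)+(x*8)))+(z+((y*0)*(3+5)))))
Step 5: at LRRL: (6*1) -> 6; overall: ((((2+b)*(b*3))*(((4+z)+(5*b))+((6*1)+a)))*((((b*a)*4)+((4+a)+(x*8)))+(z+((y*0)*(3+5))))) -> ((((2+b)*(b*3))*(((4+z)+(5*b))+(6+a)))*((((b*a)*4)+((4+a)+(x*8)))+(z+((y*0)*(3+5)))))
Step 6: at RRRL: (y*0) -> 0; overall: ((((2+b)*(b*3))*(((4+z)+(5*b))+(6+a)))*((((b*a)*4)+((4+a)+(x*8)))+(z+((y*0)*(3+5))))) -> ((((2+b)*(b*3))*(((4+z)+(5*b))+(6+a)))*((((b*a)*4)+((4+a)+(x*8)))+(z+(0*(3+5)))))
Step 7: at RRR: (0*(3+5)) -> 0; overall: ((((2+b)*(b*3))*(((4+z)+(5*b))+(6+a)))*((((b*a)*4)+((4+a)+(x*8)))+(z+(0*(3+5))))) -> ((((2+b)*(b*3))*(((4+z)+(5*b))+(6+a)))*((((b*a)*4)+((4+a)+(x*8)))+(z+0)))
Step 8: at RR: (z+0) -> z; overall: ((((2+b)*(b*3))*(((4+z)+(5*b))+(6+a)))*((((b*a)*4)+((4+a)+(x*8)))+(z+0))) -> ((((2+b)*(b*3))*(((4+z)+(5*b))+(6+a)))*((((b*a)*4)+((4+a)+(x*8)))+z))
Fixed point: ((((2+b)*(b*3))*(((4+z)+(5*b))+(6+a)))*((((b*a)*4)+((4+a)+(x*8)))+z))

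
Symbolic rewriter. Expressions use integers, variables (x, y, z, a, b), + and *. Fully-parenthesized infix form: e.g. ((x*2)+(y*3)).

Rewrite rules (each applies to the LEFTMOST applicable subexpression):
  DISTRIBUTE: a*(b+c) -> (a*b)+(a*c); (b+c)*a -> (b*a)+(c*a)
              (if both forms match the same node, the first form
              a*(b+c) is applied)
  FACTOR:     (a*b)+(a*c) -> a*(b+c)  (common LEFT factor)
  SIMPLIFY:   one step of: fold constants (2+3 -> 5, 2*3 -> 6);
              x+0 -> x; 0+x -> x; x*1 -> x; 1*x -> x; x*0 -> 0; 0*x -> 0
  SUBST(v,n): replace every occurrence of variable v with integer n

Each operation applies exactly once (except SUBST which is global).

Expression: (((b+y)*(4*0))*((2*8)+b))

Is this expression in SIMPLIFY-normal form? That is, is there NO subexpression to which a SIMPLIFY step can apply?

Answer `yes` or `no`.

Answer: no

Derivation:
Expression: (((b+y)*(4*0))*((2*8)+b))
Scanning for simplifiable subexpressions (pre-order)...
  at root: (((b+y)*(4*0))*((2*8)+b)) (not simplifiable)
  at L: ((b+y)*(4*0)) (not simplifiable)
  at LL: (b+y) (not simplifiable)
  at LR: (4*0) (SIMPLIFIABLE)
  at R: ((2*8)+b) (not simplifiable)
  at RL: (2*8) (SIMPLIFIABLE)
Found simplifiable subexpr at path LR: (4*0)
One SIMPLIFY step would give: (((b+y)*0)*((2*8)+b))
-> NOT in normal form.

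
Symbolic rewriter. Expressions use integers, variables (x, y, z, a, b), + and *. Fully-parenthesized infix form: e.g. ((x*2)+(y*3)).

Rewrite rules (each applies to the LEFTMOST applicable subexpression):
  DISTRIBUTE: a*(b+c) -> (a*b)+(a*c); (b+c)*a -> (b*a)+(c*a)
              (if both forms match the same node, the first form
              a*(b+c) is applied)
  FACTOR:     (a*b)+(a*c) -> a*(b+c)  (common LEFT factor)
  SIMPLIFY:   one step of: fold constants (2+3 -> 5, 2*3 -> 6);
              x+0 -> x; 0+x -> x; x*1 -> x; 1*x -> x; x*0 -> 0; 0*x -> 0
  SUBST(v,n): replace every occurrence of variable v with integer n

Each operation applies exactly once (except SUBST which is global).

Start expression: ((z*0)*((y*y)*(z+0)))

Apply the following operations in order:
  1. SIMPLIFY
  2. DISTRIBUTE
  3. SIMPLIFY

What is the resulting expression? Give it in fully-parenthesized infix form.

Start: ((z*0)*((y*y)*(z+0)))
Apply SIMPLIFY at L (target: (z*0)): ((z*0)*((y*y)*(z+0))) -> (0*((y*y)*(z+0)))
Apply DISTRIBUTE at R (target: ((y*y)*(z+0))): (0*((y*y)*(z+0))) -> (0*(((y*y)*z)+((y*y)*0)))
Apply SIMPLIFY at root (target: (0*(((y*y)*z)+((y*y)*0)))): (0*(((y*y)*z)+((y*y)*0))) -> 0

Answer: 0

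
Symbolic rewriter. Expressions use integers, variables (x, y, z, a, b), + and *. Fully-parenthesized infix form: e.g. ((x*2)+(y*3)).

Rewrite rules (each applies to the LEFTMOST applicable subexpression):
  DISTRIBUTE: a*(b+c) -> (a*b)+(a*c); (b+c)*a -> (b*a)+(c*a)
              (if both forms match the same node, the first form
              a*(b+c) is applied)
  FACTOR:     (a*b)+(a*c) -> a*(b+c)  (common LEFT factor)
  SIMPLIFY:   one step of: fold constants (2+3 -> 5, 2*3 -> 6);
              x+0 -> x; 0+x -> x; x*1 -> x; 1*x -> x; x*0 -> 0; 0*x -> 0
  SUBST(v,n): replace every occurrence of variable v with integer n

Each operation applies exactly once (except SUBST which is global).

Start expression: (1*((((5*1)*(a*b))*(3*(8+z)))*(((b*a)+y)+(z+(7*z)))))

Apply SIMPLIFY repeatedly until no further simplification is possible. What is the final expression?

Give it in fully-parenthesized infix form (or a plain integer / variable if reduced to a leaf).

Answer: (((5*(a*b))*(3*(8+z)))*(((b*a)+y)+(z+(7*z))))

Derivation:
Start: (1*((((5*1)*(a*b))*(3*(8+z)))*(((b*a)+y)+(z+(7*z)))))
Step 1: at root: (1*((((5*1)*(a*b))*(3*(8+z)))*(((b*a)+y)+(z+(7*z))))) -> ((((5*1)*(a*b))*(3*(8+z)))*(((b*a)+y)+(z+(7*z)))); overall: (1*((((5*1)*(a*b))*(3*(8+z)))*(((b*a)+y)+(z+(7*z))))) -> ((((5*1)*(a*b))*(3*(8+z)))*(((b*a)+y)+(z+(7*z))))
Step 2: at LLL: (5*1) -> 5; overall: ((((5*1)*(a*b))*(3*(8+z)))*(((b*a)+y)+(z+(7*z)))) -> (((5*(a*b))*(3*(8+z)))*(((b*a)+y)+(z+(7*z))))
Fixed point: (((5*(a*b))*(3*(8+z)))*(((b*a)+y)+(z+(7*z))))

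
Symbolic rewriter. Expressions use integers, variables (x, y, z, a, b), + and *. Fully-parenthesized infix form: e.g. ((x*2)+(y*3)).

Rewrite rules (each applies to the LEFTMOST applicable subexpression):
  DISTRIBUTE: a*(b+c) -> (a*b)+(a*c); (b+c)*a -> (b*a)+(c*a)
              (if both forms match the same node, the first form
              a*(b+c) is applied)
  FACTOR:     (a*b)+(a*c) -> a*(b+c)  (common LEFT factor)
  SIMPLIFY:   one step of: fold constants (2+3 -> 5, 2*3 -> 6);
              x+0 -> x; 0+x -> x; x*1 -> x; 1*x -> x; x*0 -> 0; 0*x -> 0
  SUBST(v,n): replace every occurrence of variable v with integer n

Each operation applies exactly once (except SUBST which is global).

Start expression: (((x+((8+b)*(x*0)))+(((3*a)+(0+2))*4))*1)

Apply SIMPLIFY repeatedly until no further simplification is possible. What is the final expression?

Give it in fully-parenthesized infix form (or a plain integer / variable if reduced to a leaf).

Start: (((x+((8+b)*(x*0)))+(((3*a)+(0+2))*4))*1)
Step 1: at root: (((x+((8+b)*(x*0)))+(((3*a)+(0+2))*4))*1) -> ((x+((8+b)*(x*0)))+(((3*a)+(0+2))*4)); overall: (((x+((8+b)*(x*0)))+(((3*a)+(0+2))*4))*1) -> ((x+((8+b)*(x*0)))+(((3*a)+(0+2))*4))
Step 2: at LRR: (x*0) -> 0; overall: ((x+((8+b)*(x*0)))+(((3*a)+(0+2))*4)) -> ((x+((8+b)*0))+(((3*a)+(0+2))*4))
Step 3: at LR: ((8+b)*0) -> 0; overall: ((x+((8+b)*0))+(((3*a)+(0+2))*4)) -> ((x+0)+(((3*a)+(0+2))*4))
Step 4: at L: (x+0) -> x; overall: ((x+0)+(((3*a)+(0+2))*4)) -> (x+(((3*a)+(0+2))*4))
Step 5: at RLR: (0+2) -> 2; overall: (x+(((3*a)+(0+2))*4)) -> (x+(((3*a)+2)*4))
Fixed point: (x+(((3*a)+2)*4))

Answer: (x+(((3*a)+2)*4))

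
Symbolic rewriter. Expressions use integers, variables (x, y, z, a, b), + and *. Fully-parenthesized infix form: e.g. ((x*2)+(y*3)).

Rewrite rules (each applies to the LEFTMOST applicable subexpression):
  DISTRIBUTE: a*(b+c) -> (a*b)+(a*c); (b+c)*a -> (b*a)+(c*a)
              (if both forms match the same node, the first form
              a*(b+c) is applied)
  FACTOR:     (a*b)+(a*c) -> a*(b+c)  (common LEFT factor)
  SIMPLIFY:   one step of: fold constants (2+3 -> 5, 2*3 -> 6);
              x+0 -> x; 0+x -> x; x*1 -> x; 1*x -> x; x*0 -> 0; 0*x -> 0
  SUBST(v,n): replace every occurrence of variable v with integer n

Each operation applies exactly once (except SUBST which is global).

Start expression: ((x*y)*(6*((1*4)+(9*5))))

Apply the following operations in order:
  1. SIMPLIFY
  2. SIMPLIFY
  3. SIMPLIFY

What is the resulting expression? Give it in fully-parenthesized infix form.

Answer: ((x*y)*(6*49))

Derivation:
Start: ((x*y)*(6*((1*4)+(9*5))))
Apply SIMPLIFY at RRL (target: (1*4)): ((x*y)*(6*((1*4)+(9*5)))) -> ((x*y)*(6*(4+(9*5))))
Apply SIMPLIFY at RRR (target: (9*5)): ((x*y)*(6*(4+(9*5)))) -> ((x*y)*(6*(4+45)))
Apply SIMPLIFY at RR (target: (4+45)): ((x*y)*(6*(4+45))) -> ((x*y)*(6*49))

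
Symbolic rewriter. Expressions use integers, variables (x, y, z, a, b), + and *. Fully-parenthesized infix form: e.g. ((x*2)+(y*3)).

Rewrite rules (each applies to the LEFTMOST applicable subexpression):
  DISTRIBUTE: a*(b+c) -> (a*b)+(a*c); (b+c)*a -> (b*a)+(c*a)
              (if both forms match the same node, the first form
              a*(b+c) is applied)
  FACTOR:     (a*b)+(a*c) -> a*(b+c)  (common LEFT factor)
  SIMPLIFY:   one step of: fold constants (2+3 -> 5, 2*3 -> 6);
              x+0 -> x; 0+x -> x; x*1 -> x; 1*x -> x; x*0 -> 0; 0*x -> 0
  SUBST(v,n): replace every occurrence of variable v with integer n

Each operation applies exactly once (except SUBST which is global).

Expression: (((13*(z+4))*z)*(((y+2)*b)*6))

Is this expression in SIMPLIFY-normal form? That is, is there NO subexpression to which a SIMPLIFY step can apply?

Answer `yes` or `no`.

Expression: (((13*(z+4))*z)*(((y+2)*b)*6))
Scanning for simplifiable subexpressions (pre-order)...
  at root: (((13*(z+4))*z)*(((y+2)*b)*6)) (not simplifiable)
  at L: ((13*(z+4))*z) (not simplifiable)
  at LL: (13*(z+4)) (not simplifiable)
  at LLR: (z+4) (not simplifiable)
  at R: (((y+2)*b)*6) (not simplifiable)
  at RL: ((y+2)*b) (not simplifiable)
  at RLL: (y+2) (not simplifiable)
Result: no simplifiable subexpression found -> normal form.

Answer: yes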